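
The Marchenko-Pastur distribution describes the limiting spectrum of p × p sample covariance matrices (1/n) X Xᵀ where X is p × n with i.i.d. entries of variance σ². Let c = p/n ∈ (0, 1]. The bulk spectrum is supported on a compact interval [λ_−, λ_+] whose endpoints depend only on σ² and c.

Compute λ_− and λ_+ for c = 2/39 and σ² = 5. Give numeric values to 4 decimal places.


c = 2/39 = 0.051282; √c = 0.226455.
λ_− = σ² (1 − √c)² = 5 · (1 − 0.226455)² = 5 · (0.773545)² = 2.991856.
λ_+ = σ² (1 + √c)² = 5 · (1 + 0.226455)² = 5 · (1.226455)² = 7.520964.

Rounded to 4 decimal places: λ_− ≈ 2.9919, λ_+ ≈ 7.5210.


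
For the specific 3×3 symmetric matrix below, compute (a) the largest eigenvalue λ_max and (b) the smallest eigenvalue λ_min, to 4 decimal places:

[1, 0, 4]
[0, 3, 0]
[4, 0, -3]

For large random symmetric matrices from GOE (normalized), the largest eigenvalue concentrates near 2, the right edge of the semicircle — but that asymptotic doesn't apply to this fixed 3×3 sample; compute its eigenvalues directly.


Since M is real symmetric, all three eigenvalues are real; they are the roots of det(λI − M) = λ³ − (tr M) λ² + s λ − det M, where s is the sum of the principal 2×2 minors.
tr M = 1 + 3 + (-3) = 1.
s = (1·3 − 0²) + (1·(-3) − 4²) + (3·(-3) − 0²) = 3 + (-19) + (-9) = -25.
det M (expand along row 1) = 1·(-9) − 0·0 + 4·(-12) = -57.
Characteristic polynomial: λ³ − λ² − 25λ + 57 = 0.
Substitute λ = y + (tr M)/3 = y + 0.333333 to remove the quadratic term: y³ + p·y + q = 0 with p = s − (tr M)²/3 = -25.333333 and q = −2(tr M)³/27 + (tr M)·s/3 − det M = 48.592593.
Three real roots ⇒ use the trigonometric (Viète) form: r = 2√(−p/3) = 5.811865, φ = arccos(3q/(p·r)) = arccos(-0.990110) = 3.000835 rad.
y_k = r·cos(φ/3 − 2πk/3) for k = 0, 1, 2 gives y = 3.138803, 2.666667, -5.805469.
λ_k = y_k + 0.333333 gives λ = 3.4721, 3.0000, -5.4721 (check: the sum is 1.0000 = tr M).

Hence λ_max = 3.4721 and λ_min = -5.4721.


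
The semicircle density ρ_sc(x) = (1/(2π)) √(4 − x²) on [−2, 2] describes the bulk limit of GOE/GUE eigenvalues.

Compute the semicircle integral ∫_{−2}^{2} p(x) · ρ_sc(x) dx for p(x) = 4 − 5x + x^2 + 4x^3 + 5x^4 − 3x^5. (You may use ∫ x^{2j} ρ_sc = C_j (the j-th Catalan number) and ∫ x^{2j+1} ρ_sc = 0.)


Write p(x) = Σ a_i x^i, split into monomials and integrate each against ρ_sc separately.
Using ∫ x^{2j} ρ_sc = C_j = (1/(j+1)) C(2j, j) (Catalan numbers) and ∫ x^{2j+1} ρ_sc = 0 (odd monomials vanish by symmetry):
  i = 0 (even): a_0 · C_{0} = 4 · 1 = 4
  i = 1 (odd): ∫ x^1 ρ_sc = 0 (vanishes)
  i = 2 (even): a_2 · C_{1} = 1 · 1 = 1
  i = 3 (odd): ∫ x^3 ρ_sc = 0 (vanishes)
  i = 4 (even): a_4 · C_{2} = 5 · 2 = 10
  i = 5 (odd): ∫ x^5 ρ_sc = 0 (vanishes)

Summing the contributions: ∫_{−2}^{2} p(x) ρ_sc(x) dx = 4 + 1 + 10 = 15.


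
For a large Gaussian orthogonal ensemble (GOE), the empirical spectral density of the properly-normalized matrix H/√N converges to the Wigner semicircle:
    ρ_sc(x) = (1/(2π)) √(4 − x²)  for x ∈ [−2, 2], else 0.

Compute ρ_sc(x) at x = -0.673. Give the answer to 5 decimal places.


ρ_sc(x) = (1/(2π)) √(4 − x²). With x = -0.673:
  4 − x² = 4 − (-0.673)² = 4 − 0.452929 = 3.547071.
  √(4 − x²) = 1.883367.
  1/(2π) = 0.159155.
  ρ_sc(-0.673) = 0.159155 · 1.883367 = 0.299747.

Rounded to 5 decimal places: ρ_sc(-0.673) ≈ 0.29975.


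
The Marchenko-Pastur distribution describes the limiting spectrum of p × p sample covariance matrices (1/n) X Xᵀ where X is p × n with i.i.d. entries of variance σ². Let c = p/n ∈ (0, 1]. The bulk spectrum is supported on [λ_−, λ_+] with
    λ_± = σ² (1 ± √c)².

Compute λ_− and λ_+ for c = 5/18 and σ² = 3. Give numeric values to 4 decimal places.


c = 5/18 = 0.277778; √c = 0.527046.
λ_− = σ² (1 − √c)² = 3 · (1 − 0.527046)² = 3 · (0.472954)² = 0.671056.
λ_+ = σ² (1 + √c)² = 3 · (1 + 0.527046)² = 3 · (1.527046)² = 6.995611.

Rounded to 4 decimal places: λ_− ≈ 0.6711, λ_+ ≈ 6.9956.


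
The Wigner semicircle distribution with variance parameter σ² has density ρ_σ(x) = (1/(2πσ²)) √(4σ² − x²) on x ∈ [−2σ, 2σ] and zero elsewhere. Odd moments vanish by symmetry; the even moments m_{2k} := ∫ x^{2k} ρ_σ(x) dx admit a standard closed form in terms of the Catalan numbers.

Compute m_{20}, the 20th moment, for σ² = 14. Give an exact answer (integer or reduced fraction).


By the scaled semicircle moment identity, m_{2k} = σ^{2k} · C_k with k = 10.
C_10 = (1/(k+1)) · C(2k, k) = (1/11) · C(20, 10) = (1/11) · 184756 = 16796.
σ^{2k} = (σ²)^k = (14)^10 = 289254654976.

Therefore m_{20} = σ^{20} · C_10 = 289254654976 · 16796 = 4858321184976896.


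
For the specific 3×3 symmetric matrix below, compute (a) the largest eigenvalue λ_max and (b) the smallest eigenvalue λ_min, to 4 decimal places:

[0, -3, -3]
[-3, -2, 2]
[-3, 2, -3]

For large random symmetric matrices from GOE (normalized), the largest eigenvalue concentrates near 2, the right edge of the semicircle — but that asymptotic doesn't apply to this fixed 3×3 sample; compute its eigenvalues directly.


Since M is real symmetric, all three eigenvalues are real; they are the roots of det(λI − M) = λ³ − (tr M) λ² + s λ − det M, where s is the sum of the principal 2×2 minors.
tr M = 0 + (-2) + (-3) = -5.
s = (0·(-2) − (-3)²) + (0·(-3) − (-3)²) + ((-2)·(-3) − 2²) = -9 + (-9) + 2 = -16.
det M (expand along row 1) = 0·2 − (-3)·15 + (-3)·(-12) = 81.
Characteristic polynomial: λ³ + 5λ² − 16λ − 81 = 0.
Substitute λ = y + (tr M)/3 = y − 1.666667 to remove the quadratic term: y³ + p·y + q = 0 with p = s − (tr M)²/3 = -24.333333 and q = −2(tr M)³/27 + (tr M)·s/3 − det M = -45.074074.
Three real roots ⇒ use the trigonometric (Viète) form: r = 2√(−p/3) = 5.696002, φ = arccos(3q/(p·r)) = arccos(0.975610) = 0.221313 rad.
y_k = r·cos(φ/3 − 2πk/3) for k = 0, 1, 2 gives y = 5.680510, -2.476682, -3.203829.
λ_k = y_k − 1.666667 gives λ = 4.0138, -4.1433, -4.8705 (check: the sum is -5.0000 = tr M).

Hence λ_max = 4.0138 and λ_min = -4.8705.


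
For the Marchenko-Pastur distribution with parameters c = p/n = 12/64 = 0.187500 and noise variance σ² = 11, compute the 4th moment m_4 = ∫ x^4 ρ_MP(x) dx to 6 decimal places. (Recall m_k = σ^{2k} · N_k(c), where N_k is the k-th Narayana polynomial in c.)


E[X⁴] = σ⁸ (1 + 6c + 6c² + c³) (fourth MP moment). With σ² = 11 (so σ⁸ = 14641) and c = 12/64 = 0.187500: E[X⁴] = 14641 · (1 + 6·0.187500 + 6·(0.187500)² + (0.187500)³) = 14641 · 2.342529.

So E[X^4] = 34296.971436.


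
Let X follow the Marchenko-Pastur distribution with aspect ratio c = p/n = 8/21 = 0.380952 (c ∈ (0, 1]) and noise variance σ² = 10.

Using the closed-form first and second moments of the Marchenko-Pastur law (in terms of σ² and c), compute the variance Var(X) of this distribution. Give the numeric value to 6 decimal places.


Recall the MP moments m_1 = E[X] = σ² and m_2 = E[X²] = σ⁴ (1 + c).
m_1 = E[X] = σ² = 10, so m_1² = 100.
m_2 = E[X²] = σ⁴ (1 + c) = 100 · (1 + 0.380952) = 100 · 1.380952 = 138.095238.
(Note m_2 − m_1² simplifies to c · σ⁴ = 0.380952 · 100.)

Var(X) = m_2 − m_1² = 138.095238 − 100 = 38.095238.


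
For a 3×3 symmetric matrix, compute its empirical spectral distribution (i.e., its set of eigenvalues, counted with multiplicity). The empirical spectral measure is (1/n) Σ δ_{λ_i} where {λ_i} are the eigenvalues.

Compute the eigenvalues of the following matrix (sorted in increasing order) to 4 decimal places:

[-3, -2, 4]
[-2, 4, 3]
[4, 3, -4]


Since M is real symmetric, all three eigenvalues are real; they are the roots of det(λI − M) = λ³ − (tr M) λ² + s λ − det M, where s is the sum of the principal 2×2 minors.
tr M = -3 + 4 + (-4) = -3.
s = ((-3)·4 − (-2)²) + ((-3)·(-4) − 4²) + (4·(-4) − 3²) = -16 + (-4) + (-25) = -45.
det M (expand along row 1) = (-3)·(-25) − (-2)·(-4) + 4·(-22) = -21.
Characteristic polynomial: λ³ + 3λ² − 45λ + 21 = 0.
Substitute λ = y + (tr M)/3 = y − 1.000000 to remove the quadratic term: y³ + p·y + q = 0 with p = s − (tr M)²/3 = -48.000000 and q = −2(tr M)³/27 + (tr M)·s/3 − det M = 68.000000.
Three real roots ⇒ use the trigonometric (Viète) form: r = 2√(−p/3) = 8.000000, φ = arccos(3q/(p·r)) = arccos(-0.531250) = 2.130872 rad.
y_k = r·cos(φ/3 − 2πk/3) for k = 0, 1, 2 gives y = 6.065380, 1.484873, -7.550253.
λ_k = y_k − 1.000000 gives λ = 5.0654, 0.4849, -8.5503 (check: the sum is -3.0000 = tr M).

Eigenvalues sorted in increasing order: [-8.5503, 0.4849, 5.0654].


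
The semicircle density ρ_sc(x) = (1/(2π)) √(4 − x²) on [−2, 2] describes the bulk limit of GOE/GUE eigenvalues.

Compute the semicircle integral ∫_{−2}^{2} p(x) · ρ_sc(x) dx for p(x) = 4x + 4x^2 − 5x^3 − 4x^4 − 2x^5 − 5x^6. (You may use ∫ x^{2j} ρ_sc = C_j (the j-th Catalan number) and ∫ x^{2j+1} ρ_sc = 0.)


Write p(x) = Σ a_i x^i, split into monomials and integrate each against ρ_sc separately.
Using ∫ x^{2j} ρ_sc = C_j = (1/(j+1)) C(2j, j) (Catalan numbers) and ∫ x^{2j+1} ρ_sc = 0 (odd monomials vanish by symmetry):
  i = 1 (odd): ∫ x^1 ρ_sc = 0 (vanishes)
  i = 2 (even): a_2 · C_{1} = 4 · 1 = 4
  i = 3 (odd): ∫ x^3 ρ_sc = 0 (vanishes)
  i = 4 (even): a_4 · C_{2} = -4 · 2 = -8
  i = 5 (odd): ∫ x^5 ρ_sc = 0 (vanishes)
  i = 6 (even): a_6 · C_{3} = -5 · 5 = -25

Summing the contributions: ∫_{−2}^{2} p(x) ρ_sc(x) dx = 4 + (-8) + (-25) = -29.


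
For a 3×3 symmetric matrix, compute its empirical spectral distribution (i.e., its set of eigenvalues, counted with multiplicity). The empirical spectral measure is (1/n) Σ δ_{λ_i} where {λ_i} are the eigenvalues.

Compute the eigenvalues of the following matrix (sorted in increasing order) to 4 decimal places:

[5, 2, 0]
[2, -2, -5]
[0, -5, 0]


Since M is real symmetric, all three eigenvalues are real; they are the roots of det(λI − M) = λ³ − (tr M) λ² + s λ − det M, where s is the sum of the principal 2×2 minors.
tr M = 5 + (-2) + 0 = 3.
s = (5·(-2) − 2²) + (5·0 − 0²) + ((-2)·0 − (-5)²) = -14 + 0 + (-25) = -39.
det M (expand along row 1) = 5·(-25) − 2·0 + 0·(-10) = -125.
Characteristic polynomial: λ³ − 3λ² − 39λ + 125 = 0.
Substitute λ = y + (tr M)/3 = y + 1.000000 to remove the quadratic term: y³ + p·y + q = 0 with p = s − (tr M)²/3 = -42.000000 and q = −2(tr M)³/27 + (tr M)·s/3 − det M = 84.000000.
Three real roots ⇒ use the trigonometric (Viète) form: r = 2√(−p/3) = 7.483315, φ = arccos(3q/(p·r)) = arccos(-0.801784) = 2.501070 rad.
y_k = r·cos(φ/3 − 2πk/3) for k = 0, 1, 2 gives y = 5.029896, 2.283501, -7.313397.
λ_k = y_k + 1.000000 gives λ = 6.0299, 3.2835, -6.3134 (check: the sum is 3.0000 = tr M).

Eigenvalues sorted in increasing order: [-6.3134, 3.2835, 6.0299].


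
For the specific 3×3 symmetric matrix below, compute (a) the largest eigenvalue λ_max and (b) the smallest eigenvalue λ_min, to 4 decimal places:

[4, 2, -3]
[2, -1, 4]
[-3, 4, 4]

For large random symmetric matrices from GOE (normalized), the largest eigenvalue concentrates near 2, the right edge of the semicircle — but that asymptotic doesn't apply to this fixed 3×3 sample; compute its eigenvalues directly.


Since M is real symmetric, all three eigenvalues are real; they are the roots of det(λI − M) = λ³ − (tr M) λ² + s λ − det M, where s is the sum of the principal 2×2 minors.
tr M = 4 + (-1) + 4 = 7.
s = (4·(-1) − 2²) + (4·4 − (-3)²) + ((-1)·4 − 4²) = -8 + 7 + (-20) = -21.
det M (expand along row 1) = 4·(-20) − 2·20 + (-3)·5 = -135.
Characteristic polynomial: λ³ − 7λ² − 21λ + 135 = 0.
Substitute λ = y + (tr M)/3 = y + 2.333333 to remove the quadratic term: y³ + p·y + q = 0 with p = s − (tr M)²/3 = -37.333333 and q = −2(tr M)³/27 + (tr M)·s/3 − det M = 60.592593.
Three real roots ⇒ use the trigonometric (Viète) form: r = 2√(−p/3) = 7.055337, φ = arccos(3q/(p·r)) = arccos(-0.690123) = 2.332455 rad.
y_k = r·cos(φ/3 − 2πk/3) for k = 0, 1, 2 gives y = 5.028198, 1.772071, -6.800269.
λ_k = y_k + 2.333333 gives λ = 7.3615, 4.1054, -4.4669 (check: the sum is 7.0000 = tr M).

Hence λ_max = 7.3615 and λ_min = -4.4669.


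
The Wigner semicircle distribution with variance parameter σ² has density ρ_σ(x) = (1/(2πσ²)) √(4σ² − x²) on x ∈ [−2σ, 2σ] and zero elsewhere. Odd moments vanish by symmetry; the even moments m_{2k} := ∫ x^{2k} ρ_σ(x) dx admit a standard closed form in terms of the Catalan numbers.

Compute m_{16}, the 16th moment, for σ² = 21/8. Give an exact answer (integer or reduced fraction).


By the scaled semicircle moment identity, m_{2k} = σ^{2k} · C_k with k = 8.
C_8 = (1/(k+1)) · C(2k, k) = (1/9) · C(16, 8) = (1/9) · 12870 = 1430.
σ^{2k} = (σ²)^k = (21/8)^8 = 37822859361/16777216.

Therefore m_{16} = σ^{16} · C_8 = (37822859361/16777216) · 1430 = 27043344443115/8388608.


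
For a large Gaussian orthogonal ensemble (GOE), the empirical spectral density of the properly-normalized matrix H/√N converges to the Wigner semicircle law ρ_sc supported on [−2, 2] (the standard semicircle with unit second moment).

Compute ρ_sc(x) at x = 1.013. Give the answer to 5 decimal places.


ρ_sc(x) = (1/(2π)) √(4 − x²). With x = 1.013:
  4 − x² = 4 − (1.013)² = 4 − 1.026169 = 2.973831.
  √(4 − x²) = 1.724480.
  1/(2π) = 0.159155.
  ρ_sc(1.013) = 0.159155 · 1.724480 = 0.274460.

Rounded to 5 decimal places: ρ_sc(1.013) ≈ 0.27446.


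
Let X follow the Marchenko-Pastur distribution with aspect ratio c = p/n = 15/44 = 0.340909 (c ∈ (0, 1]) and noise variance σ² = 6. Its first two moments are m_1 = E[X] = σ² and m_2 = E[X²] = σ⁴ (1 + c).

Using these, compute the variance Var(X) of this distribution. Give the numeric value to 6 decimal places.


m_1 = E[X] = σ² = 6, so m_1² = 36.
m_2 = E[X²] = σ⁴ (1 + c) = 36 · (1 + 0.340909) = 36 · 1.340909 = 48.272727.
(Note m_2 − m_1² simplifies to c · σ⁴ = 0.340909 · 36.)

Var(X) = m_2 − m_1² = 48.272727 − 36 = 12.272727.


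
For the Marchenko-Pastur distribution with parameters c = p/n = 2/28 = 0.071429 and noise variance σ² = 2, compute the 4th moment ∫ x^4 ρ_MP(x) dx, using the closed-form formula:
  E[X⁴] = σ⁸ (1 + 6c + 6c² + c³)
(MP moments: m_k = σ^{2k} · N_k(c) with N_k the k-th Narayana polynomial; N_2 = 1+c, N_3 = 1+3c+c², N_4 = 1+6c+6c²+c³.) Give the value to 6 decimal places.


E[X⁴] = σ⁸ (1 + 6c + 6c² + c³) (fourth MP moment). With σ² = 2 (so σ⁸ = 16) and c = 2/28 = 0.071429: E[X⁴] = 16 · (1 + 6·0.071429 + 6·(0.071429)² + (0.071429)³) = 16 · 1.459548.

So E[X^4] = 23.352770.


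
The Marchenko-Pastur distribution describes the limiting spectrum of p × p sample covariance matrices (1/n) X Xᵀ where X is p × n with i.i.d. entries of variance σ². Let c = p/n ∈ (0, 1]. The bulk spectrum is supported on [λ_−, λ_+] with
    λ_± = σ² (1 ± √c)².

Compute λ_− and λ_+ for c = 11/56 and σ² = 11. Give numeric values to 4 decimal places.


c = 11/56 = 0.196429; √c = 0.443203.
λ_− = σ² (1 − √c)² = 11 · (1 − 0.443203)² = 11 · (0.556797)² = 3.410256.
λ_+ = σ² (1 + √c)² = 11 · (1 + 0.443203)² = 11 · (1.443203)² = 22.911172.

Rounded to 4 decimal places: λ_− ≈ 3.4103, λ_+ ≈ 22.9112.


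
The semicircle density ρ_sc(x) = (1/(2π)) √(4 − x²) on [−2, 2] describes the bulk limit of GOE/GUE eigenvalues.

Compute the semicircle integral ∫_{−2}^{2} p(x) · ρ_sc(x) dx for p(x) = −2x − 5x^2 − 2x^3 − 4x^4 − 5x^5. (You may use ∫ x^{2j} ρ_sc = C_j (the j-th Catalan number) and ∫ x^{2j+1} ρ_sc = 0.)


Write p(x) = Σ a_i x^i, split into monomials and integrate each against ρ_sc separately.
Using ∫ x^{2j} ρ_sc = C_j = (1/(j+1)) C(2j, j) (Catalan numbers) and ∫ x^{2j+1} ρ_sc = 0 (odd monomials vanish by symmetry):
  i = 1 (odd): ∫ x^1 ρ_sc = 0 (vanishes)
  i = 2 (even): a_2 · C_{1} = -5 · 1 = -5
  i = 3 (odd): ∫ x^3 ρ_sc = 0 (vanishes)
  i = 4 (even): a_4 · C_{2} = -4 · 2 = -8
  i = 5 (odd): ∫ x^5 ρ_sc = 0 (vanishes)

Summing the contributions: ∫_{−2}^{2} p(x) ρ_sc(x) dx = (-5) + (-8) = -13.


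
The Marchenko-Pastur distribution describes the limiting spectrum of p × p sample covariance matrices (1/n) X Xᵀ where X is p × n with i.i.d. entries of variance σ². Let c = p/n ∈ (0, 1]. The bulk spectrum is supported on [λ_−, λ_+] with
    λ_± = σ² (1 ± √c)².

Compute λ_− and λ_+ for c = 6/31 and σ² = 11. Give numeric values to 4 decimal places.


c = 6/31 = 0.193548; √c = 0.439941.
λ_− = σ² (1 − √c)² = 11 · (1 − 0.439941)² = 11 · (0.560059)² = 3.450323.
λ_+ = σ² (1 + √c)² = 11 · (1 + 0.439941)² = 11 · (1.439941)² = 22.807742.

Rounded to 4 decimal places: λ_− ≈ 3.4503, λ_+ ≈ 22.8077.


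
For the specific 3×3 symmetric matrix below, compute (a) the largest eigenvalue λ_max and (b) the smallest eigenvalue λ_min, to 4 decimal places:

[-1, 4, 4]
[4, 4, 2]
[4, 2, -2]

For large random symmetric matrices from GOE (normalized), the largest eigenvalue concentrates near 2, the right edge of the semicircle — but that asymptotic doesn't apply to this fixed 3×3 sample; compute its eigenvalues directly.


Since M is real symmetric, all three eigenvalues are real; they are the roots of det(λI − M) = λ³ − (tr M) λ² + s λ − det M, where s is the sum of the principal 2×2 minors.
tr M = -1 + 4 + (-2) = 1.
s = ((-1)·4 − 4²) + ((-1)·(-2) − 4²) + (4·(-2) − 2²) = -20 + (-14) + (-12) = -46.
det M (expand along row 1) = (-1)·(-12) − 4·(-16) + 4·(-8) = 44.
Characteristic polynomial: λ³ − λ² − 46λ − 44 = 0.
Substitute λ = y + (tr M)/3 = y + 0.333333 to remove the quadratic term: y³ + p·y + q = 0 with p = s − (tr M)²/3 = -46.333333 and q = −2(tr M)³/27 + (tr M)·s/3 − det M = -59.407407.
Three real roots ⇒ use the trigonometric (Viète) form: r = 2√(−p/3) = 7.859884, φ = arccos(3q/(p·r)) = arccos(0.489387) = 1.059410 rad.
y_k = r·cos(φ/3 − 2πk/3) for k = 0, 1, 2 gives y = 7.374871, -1.333333, -6.041537.
λ_k = y_k + 0.333333 gives λ = 7.7082, -1.0000, -5.7082 (check: the sum is 1.0000 = tr M).

Hence λ_max = 7.7082 and λ_min = -5.7082.


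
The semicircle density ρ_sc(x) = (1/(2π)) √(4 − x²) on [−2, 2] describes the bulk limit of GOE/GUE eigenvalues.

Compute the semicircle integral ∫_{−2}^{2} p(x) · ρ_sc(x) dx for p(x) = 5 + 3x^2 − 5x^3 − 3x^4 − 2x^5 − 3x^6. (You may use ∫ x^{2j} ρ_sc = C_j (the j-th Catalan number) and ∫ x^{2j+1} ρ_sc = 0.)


Write p(x) = Σ a_i x^i, split into monomials and integrate each against ρ_sc separately.
Using ∫ x^{2j} ρ_sc = C_j = (1/(j+1)) C(2j, j) (Catalan numbers) and ∫ x^{2j+1} ρ_sc = 0 (odd monomials vanish by symmetry):
  i = 0 (even): a_0 · C_{0} = 5 · 1 = 5
  i = 2 (even): a_2 · C_{1} = 3 · 1 = 3
  i = 3 (odd): ∫ x^3 ρ_sc = 0 (vanishes)
  i = 4 (even): a_4 · C_{2} = -3 · 2 = -6
  i = 5 (odd): ∫ x^5 ρ_sc = 0 (vanishes)
  i = 6 (even): a_6 · C_{3} = -3 · 5 = -15

Summing the contributions: ∫_{−2}^{2} p(x) ρ_sc(x) dx = 5 + 3 + (-6) + (-15) = -13.


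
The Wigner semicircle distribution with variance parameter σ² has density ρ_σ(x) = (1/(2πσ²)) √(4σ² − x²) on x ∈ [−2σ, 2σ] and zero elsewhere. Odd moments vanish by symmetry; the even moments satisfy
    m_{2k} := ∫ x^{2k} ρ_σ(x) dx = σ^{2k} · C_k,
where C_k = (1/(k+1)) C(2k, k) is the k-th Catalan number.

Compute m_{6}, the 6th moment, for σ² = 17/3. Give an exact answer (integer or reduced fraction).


By the scaled semicircle moment identity, m_{2k} = σ^{2k} · C_k with k = 3.
C_3 = (1/(k+1)) · C(2k, k) = (1/4) · C(6, 3) = (1/4) · 20 = 5.
σ^{2k} = (σ²)^k = (17/3)^3 = 4913/27.

Therefore m_{6} = σ^{6} · C_3 = (4913/27) · 5 = 24565/27.


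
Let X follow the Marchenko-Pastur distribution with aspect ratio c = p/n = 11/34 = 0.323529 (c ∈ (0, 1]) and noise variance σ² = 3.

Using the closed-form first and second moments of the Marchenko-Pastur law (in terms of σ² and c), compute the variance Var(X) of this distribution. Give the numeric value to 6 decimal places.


Recall the MP moments m_1 = E[X] = σ² and m_2 = E[X²] = σ⁴ (1 + c).
m_1 = E[X] = σ² = 3, so m_1² = 9.
m_2 = E[X²] = σ⁴ (1 + c) = 9 · (1 + 0.323529) = 9 · 1.323529 = 11.911765.
(Note m_2 − m_1² simplifies to c · σ⁴ = 0.323529 · 9.)

Var(X) = m_2 − m_1² = 11.911765 − 9 = 2.911765.


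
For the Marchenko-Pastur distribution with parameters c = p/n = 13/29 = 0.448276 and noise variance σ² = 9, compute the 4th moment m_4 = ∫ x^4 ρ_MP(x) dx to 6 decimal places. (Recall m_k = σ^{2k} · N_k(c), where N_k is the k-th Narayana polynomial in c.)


E[X⁴] = σ⁸ (1 + 6c + 6c² + c³) (fourth MP moment). With σ² = 9 (so σ⁸ = 6561) and c = 13/29 = 0.448276: E[X⁴] = 6561 · (1 + 6·0.448276 + 6·(0.448276)² + (0.448276)³) = 6561 · 4.985444.

So E[X^4] = 32709.499774.


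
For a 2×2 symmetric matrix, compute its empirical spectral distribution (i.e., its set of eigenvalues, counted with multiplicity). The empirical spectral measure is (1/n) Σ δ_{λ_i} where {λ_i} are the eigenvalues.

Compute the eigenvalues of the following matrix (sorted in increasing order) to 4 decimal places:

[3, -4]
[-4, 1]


Since M is real symmetric, both eigenvalues are real; they are the roots of det(λI − M) = λ² − (tr M) λ + det M.
tr M = 3 + 1 = 4.
det M = 3·1 − (-4)² = 3 − 16 = -13.
Characteristic polynomial: λ² − 4λ − 13 = 0.
Discriminant Δ = (tr M)² − 4·det M = 16 − (-52) = 68; √Δ = 8.246211.
λ = (tr M ± √Δ)/2 = (4 ± 8.246211)/2, giving (tr M − √Δ)/2 = -2.1231 and (tr M + √Δ)/2 = 6.1231.

Eigenvalues sorted in increasing order: [-2.1231, 6.1231].


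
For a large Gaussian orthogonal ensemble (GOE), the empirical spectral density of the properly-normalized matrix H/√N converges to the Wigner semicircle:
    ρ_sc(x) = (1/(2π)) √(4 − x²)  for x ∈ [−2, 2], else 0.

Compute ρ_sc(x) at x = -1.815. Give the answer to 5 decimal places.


ρ_sc(x) = (1/(2π)) √(4 − x²). With x = -1.815:
  4 − x² = 4 − (-1.815)² = 4 − 3.294225 = 0.705775.
  √(4 − x²) = 0.840104.
  1/(2π) = 0.159155.
  ρ_sc(-1.815) = 0.159155 · 0.840104 = 0.133707.

Rounded to 5 decimal places: ρ_sc(-1.815) ≈ 0.13371.


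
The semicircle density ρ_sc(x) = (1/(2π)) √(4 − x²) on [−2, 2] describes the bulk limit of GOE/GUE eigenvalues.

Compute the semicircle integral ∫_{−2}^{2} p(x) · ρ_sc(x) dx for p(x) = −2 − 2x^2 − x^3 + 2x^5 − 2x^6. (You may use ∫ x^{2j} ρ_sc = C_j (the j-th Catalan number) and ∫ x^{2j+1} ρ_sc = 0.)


Write p(x) = Σ a_i x^i, split into monomials and integrate each against ρ_sc separately.
Using ∫ x^{2j} ρ_sc = C_j = (1/(j+1)) C(2j, j) (Catalan numbers) and ∫ x^{2j+1} ρ_sc = 0 (odd monomials vanish by symmetry):
  i = 0 (even): a_0 · C_{0} = -2 · 1 = -2
  i = 2 (even): a_2 · C_{1} = -2 · 1 = -2
  i = 3 (odd): ∫ x^3 ρ_sc = 0 (vanishes)
  i = 5 (odd): ∫ x^5 ρ_sc = 0 (vanishes)
  i = 6 (even): a_6 · C_{3} = -2 · 5 = -10

Summing the contributions: ∫_{−2}^{2} p(x) ρ_sc(x) dx = (-2) + (-2) + (-10) = -14.


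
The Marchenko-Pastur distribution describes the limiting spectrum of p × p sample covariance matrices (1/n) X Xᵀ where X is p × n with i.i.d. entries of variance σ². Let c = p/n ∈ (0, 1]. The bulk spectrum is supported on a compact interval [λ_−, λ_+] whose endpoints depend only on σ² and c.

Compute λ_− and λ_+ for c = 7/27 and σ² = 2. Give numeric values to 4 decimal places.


c = 7/27 = 0.259259; √c = 0.509175.
λ_− = σ² (1 − √c)² = 2 · (1 − 0.509175)² = 2 · (0.490825)² = 0.481818.
λ_+ = σ² (1 + √c)² = 2 · (1 + 0.509175)² = 2 · (1.509175)² = 4.555219.

Rounded to 4 decimal places: λ_− ≈ 0.4818, λ_+ ≈ 4.5552.


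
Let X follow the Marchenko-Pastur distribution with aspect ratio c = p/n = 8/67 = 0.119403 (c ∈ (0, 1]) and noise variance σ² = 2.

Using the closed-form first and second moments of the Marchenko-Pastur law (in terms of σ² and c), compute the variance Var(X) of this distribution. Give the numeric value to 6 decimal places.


Recall the MP moments m_1 = E[X] = σ² and m_2 = E[X²] = σ⁴ (1 + c).
m_1 = E[X] = σ² = 2, so m_1² = 4.
m_2 = E[X²] = σ⁴ (1 + c) = 4 · (1 + 0.119403) = 4 · 1.119403 = 4.477612.
(Note m_2 − m_1² simplifies to c · σ⁴ = 0.119403 · 4.)

Var(X) = m_2 − m_1² = 4.477612 − 4 = 0.477612.


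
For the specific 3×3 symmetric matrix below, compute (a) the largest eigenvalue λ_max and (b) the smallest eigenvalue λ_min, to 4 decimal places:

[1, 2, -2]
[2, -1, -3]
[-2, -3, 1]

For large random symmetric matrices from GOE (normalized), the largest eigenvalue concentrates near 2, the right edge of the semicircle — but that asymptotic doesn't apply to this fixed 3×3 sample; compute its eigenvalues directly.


Since M is real symmetric, all three eigenvalues are real; they are the roots of det(λI − M) = λ³ − (tr M) λ² + s λ − det M, where s is the sum of the principal 2×2 minors.
tr M = 1 + (-1) + 1 = 1.
s = (1·(-1) − 2²) + (1·1 − (-2)²) + ((-1)·1 − (-3)²) = -5 + (-3) + (-10) = -18.
det M (expand along row 1) = 1·(-10) − 2·(-4) + (-2)·(-8) = 14.
Characteristic polynomial: λ³ − λ² − 18λ − 14 = 0.
Substitute λ = y + (tr M)/3 = y + 0.333333 to remove the quadratic term: y³ + p·y + q = 0 with p = s − (tr M)²/3 = -18.333333 and q = −2(tr M)³/27 + (tr M)·s/3 − det M = -20.074074.
Three real roots ⇒ use the trigonometric (Viète) form: r = 2√(−p/3) = 4.944132, φ = arccos(3q/(p·r)) = arccos(0.664393) = 0.844115 rad.
y_k = r·cos(φ/3 − 2πk/3) for k = 0, 1, 2 gives y = 4.749707, -1.185927, -3.563780.
λ_k = y_k + 0.333333 gives λ = 5.0830, -0.8526, -3.2304 (check: the sum is 1.0000 = tr M).

Hence λ_max = 5.0830 and λ_min = -3.2304.


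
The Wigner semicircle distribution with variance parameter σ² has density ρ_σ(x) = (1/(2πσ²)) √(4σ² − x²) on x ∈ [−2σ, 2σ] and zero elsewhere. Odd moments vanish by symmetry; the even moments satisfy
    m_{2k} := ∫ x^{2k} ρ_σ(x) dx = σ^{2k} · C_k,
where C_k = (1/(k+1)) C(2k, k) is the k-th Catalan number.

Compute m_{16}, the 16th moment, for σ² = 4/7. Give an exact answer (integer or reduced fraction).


By the scaled semicircle moment identity, m_{2k} = σ^{2k} · C_k with k = 8.
C_8 = (1/(k+1)) · C(2k, k) = (1/9) · C(16, 8) = (1/9) · 12870 = 1430.
σ^{2k} = (σ²)^k = (4/7)^8 = 65536/5764801.

Therefore m_{16} = σ^{16} · C_8 = (65536/5764801) · 1430 = 93716480/5764801.


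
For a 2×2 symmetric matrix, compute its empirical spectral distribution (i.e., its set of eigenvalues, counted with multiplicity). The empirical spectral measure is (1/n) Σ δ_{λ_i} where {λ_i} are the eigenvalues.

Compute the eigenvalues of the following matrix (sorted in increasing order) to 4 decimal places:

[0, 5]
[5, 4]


Since M is real symmetric, both eigenvalues are real; they are the roots of det(λI − M) = λ² − (tr M) λ + det M.
tr M = 0 + 4 = 4.
det M = 0·4 − 5² = 0 − 25 = -25.
Characteristic polynomial: λ² − 4λ − 25 = 0.
Discriminant Δ = (tr M)² − 4·det M = 16 − (-100) = 116; √Δ = 10.770330.
λ = (tr M ± √Δ)/2 = (4 ± 10.770330)/2, giving (tr M − √Δ)/2 = -3.3852 and (tr M + √Δ)/2 = 7.3852.

Eigenvalues sorted in increasing order: [-3.3852, 7.3852].


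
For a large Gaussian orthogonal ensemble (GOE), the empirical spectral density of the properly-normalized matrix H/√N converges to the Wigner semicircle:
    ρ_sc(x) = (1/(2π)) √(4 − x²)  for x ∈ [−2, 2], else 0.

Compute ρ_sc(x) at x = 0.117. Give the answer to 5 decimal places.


ρ_sc(x) = (1/(2π)) √(4 − x²). With x = 0.117:
  4 − x² = 4 − (0.117)² = 4 − 0.013689 = 3.986311.
  √(4 − x²) = 1.996575.
  1/(2π) = 0.159155.
  ρ_sc(0.117) = 0.159155 · 1.996575 = 0.317765.

Rounded to 5 decimal places: ρ_sc(0.117) ≈ 0.31776.


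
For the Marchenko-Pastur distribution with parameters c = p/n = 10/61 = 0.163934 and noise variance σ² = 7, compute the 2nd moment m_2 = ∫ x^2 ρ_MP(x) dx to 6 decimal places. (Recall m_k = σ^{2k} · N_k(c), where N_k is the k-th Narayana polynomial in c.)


E[X²] = σ⁴ (1 + c) (second MP moment). With σ² = 7 (so σ⁴ = 49) and c = 10/61 = 0.163934: E[X²] = 49 · (1 + 0.163934) = 49 · 1.163934.

So E[X^2] = 57.032787.


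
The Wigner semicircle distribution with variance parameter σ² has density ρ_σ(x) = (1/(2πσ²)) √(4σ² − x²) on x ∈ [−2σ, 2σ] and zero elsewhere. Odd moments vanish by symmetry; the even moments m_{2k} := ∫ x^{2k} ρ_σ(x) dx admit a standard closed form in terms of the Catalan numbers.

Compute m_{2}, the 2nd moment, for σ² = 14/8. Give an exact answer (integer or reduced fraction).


By the scaled semicircle moment identity, m_{2k} = σ^{2k} · C_k with k = 1.
C_1 = (1/(k+1)) · C(2k, k) = (1/2) · C(2, 1) = (1/2) · 2 = 1.
σ^{2k} = (σ²)^k = (14/8)^1 = 7/4.

Therefore m_{2} = σ^{2} · C_1 = (7/4) · 1 = 7/4.


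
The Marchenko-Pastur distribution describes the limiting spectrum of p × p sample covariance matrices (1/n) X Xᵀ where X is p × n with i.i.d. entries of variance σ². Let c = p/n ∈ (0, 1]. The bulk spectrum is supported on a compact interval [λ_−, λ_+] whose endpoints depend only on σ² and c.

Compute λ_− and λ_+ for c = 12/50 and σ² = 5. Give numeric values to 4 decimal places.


c = 12/50 = 0.240000; √c = 0.489898.
λ_− = σ² (1 − √c)² = 5 · (1 − 0.489898)² = 5 · (0.510102)² = 1.301021.
λ_+ = σ² (1 + √c)² = 5 · (1 + 0.489898)² = 5 · (1.489898)² = 11.098979.

Rounded to 4 decimal places: λ_− ≈ 1.3010, λ_+ ≈ 11.0990.


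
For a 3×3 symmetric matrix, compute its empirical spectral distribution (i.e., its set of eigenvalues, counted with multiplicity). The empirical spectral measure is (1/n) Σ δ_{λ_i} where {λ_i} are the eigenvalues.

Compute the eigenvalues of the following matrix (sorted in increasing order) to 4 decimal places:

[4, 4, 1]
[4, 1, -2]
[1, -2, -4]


Since M is real symmetric, all three eigenvalues are real; they are the roots of det(λI − M) = λ³ − (tr M) λ² + s λ − det M, where s is the sum of the principal 2×2 minors.
tr M = 4 + 1 + (-4) = 1.
s = (4·1 − 4²) + (4·(-4) − 1²) + (1·(-4) − (-2)²) = -12 + (-17) + (-8) = -37.
det M (expand along row 1) = 4·(-8) − 4·(-14) + 1·(-9) = 15.
Characteristic polynomial: λ³ − λ² − 37λ − 15 = 0.
Substitute λ = y + (tr M)/3 = y + 0.333333 to remove the quadratic term: y³ + p·y + q = 0 with p = s − (tr M)²/3 = -37.333333 and q = −2(tr M)³/27 + (tr M)·s/3 − det M = -27.407407.
Three real roots ⇒ use the trigonometric (Viète) form: r = 2√(−p/3) = 7.055337, φ = arccos(3q/(p·r)) = arccos(0.312158) = 1.253332 rad.
y_k = r·cos(φ/3 − 2πk/3) for k = 0, 1, 2 gives y = 6.448528, -0.745212, -5.703316.
λ_k = y_k + 0.333333 gives λ = 6.7819, -0.4119, -5.3700 (check: the sum is 1.0000 = tr M).

Eigenvalues sorted in increasing order: [-5.3700, -0.4119, 6.7819].


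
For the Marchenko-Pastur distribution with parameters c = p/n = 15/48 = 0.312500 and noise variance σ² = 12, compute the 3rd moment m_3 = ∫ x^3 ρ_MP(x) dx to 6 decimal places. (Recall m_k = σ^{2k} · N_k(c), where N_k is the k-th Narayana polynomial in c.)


E[X³] = σ⁶ (1 + 3c + c²) (third MP moment). With σ² = 12 (so σ⁶ = 1728) and c = 15/48 = 0.312500: E[X³] = 1728 · (1 + 3·0.312500 + (0.312500)²) = 1728 · 2.035156.

So E[X^3] = 3516.750000.


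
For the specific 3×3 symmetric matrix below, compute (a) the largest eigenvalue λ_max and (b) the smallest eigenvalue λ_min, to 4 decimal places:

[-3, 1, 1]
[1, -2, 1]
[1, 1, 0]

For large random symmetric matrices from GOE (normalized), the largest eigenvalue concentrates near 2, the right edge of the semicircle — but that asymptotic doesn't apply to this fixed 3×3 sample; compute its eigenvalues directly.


Since M is real symmetric, all three eigenvalues are real; they are the roots of det(λI − M) = λ³ − (tr M) λ² + s λ − det M, where s is the sum of the principal 2×2 minors.
tr M = -3 + (-2) + 0 = -5.
s = ((-3)·(-2) − 1²) + ((-3)·0 − 1²) + ((-2)·0 − 1²) = 5 + (-1) + (-1) = 3.
det M (expand along row 1) = (-3)·(-1) − 1·(-1) + 1·3 = 7.
Characteristic polynomial: λ³ + 5λ² + 3λ − 7 = 0.
Substitute λ = y + (tr M)/3 = y − 1.666667 to remove the quadratic term: y³ + p·y + q = 0 with p = s − (tr M)²/3 = -5.333333 and q = −2(tr M)³/27 + (tr M)·s/3 − det M = -2.740741.
Three real roots ⇒ use the trigonometric (Viète) form: r = 2√(−p/3) = 2.666667, φ = arccos(3q/(p·r)) = arccos(0.578125) = 0.954367 rad.
y_k = r·cos(φ/3 − 2πk/3) for k = 0, 1, 2 gives y = 2.532865, -0.544089, -1.988776.
λ_k = y_k − 1.666667 gives λ = 0.8662, -2.2108, -3.6554 (check: the sum is -5.0000 = tr M).

Hence λ_max = 0.8662 and λ_min = -3.6554.


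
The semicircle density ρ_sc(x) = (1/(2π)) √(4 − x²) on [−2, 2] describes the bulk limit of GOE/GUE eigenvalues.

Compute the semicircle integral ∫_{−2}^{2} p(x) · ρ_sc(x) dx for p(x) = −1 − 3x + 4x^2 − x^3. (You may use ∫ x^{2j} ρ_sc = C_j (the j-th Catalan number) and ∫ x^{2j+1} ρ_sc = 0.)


Write p(x) = Σ a_i x^i, split into monomials and integrate each against ρ_sc separately.
Using ∫ x^{2j} ρ_sc = C_j = (1/(j+1)) C(2j, j) (Catalan numbers) and ∫ x^{2j+1} ρ_sc = 0 (odd monomials vanish by symmetry):
  i = 0 (even): a_0 · C_{0} = -1 · 1 = -1
  i = 1 (odd): ∫ x^1 ρ_sc = 0 (vanishes)
  i = 2 (even): a_2 · C_{1} = 4 · 1 = 4
  i = 3 (odd): ∫ x^3 ρ_sc = 0 (vanishes)

Summing the contributions: ∫_{−2}^{2} p(x) ρ_sc(x) dx = (-1) + 4 = 3.


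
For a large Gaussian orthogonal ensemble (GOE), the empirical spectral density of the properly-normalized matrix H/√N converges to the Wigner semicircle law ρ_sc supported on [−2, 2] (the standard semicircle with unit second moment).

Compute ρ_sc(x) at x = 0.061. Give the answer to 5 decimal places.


ρ_sc(x) = (1/(2π)) √(4 − x²). With x = 0.061:
  4 − x² = 4 − (0.061)² = 4 − 0.003721 = 3.996279.
  √(4 − x²) = 1.999070.
  1/(2π) = 0.159155.
  ρ_sc(0.061) = 0.159155 · 1.999070 = 0.318162.

Rounded to 5 decimal places: ρ_sc(0.061) ≈ 0.31816.


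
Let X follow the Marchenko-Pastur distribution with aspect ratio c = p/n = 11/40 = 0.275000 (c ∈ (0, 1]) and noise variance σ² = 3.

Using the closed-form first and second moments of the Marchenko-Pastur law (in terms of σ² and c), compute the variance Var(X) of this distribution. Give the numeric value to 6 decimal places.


Recall the MP moments m_1 = E[X] = σ² and m_2 = E[X²] = σ⁴ (1 + c).
m_1 = E[X] = σ² = 3, so m_1² = 9.
m_2 = E[X²] = σ⁴ (1 + c) = 9 · (1 + 0.275000) = 9 · 1.275000 = 11.475000.
(Note m_2 − m_1² simplifies to c · σ⁴ = 0.275000 · 9.)

Var(X) = m_2 − m_1² = 11.475000 − 9 = 2.475000.


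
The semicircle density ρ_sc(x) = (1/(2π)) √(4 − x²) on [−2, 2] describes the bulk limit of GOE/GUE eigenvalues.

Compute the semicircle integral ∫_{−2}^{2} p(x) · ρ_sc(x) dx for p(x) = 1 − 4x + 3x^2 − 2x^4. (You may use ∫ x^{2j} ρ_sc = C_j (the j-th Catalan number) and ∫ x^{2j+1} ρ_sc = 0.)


Write p(x) = Σ a_i x^i, split into monomials and integrate each against ρ_sc separately.
Using ∫ x^{2j} ρ_sc = C_j = (1/(j+1)) C(2j, j) (Catalan numbers) and ∫ x^{2j+1} ρ_sc = 0 (odd monomials vanish by symmetry):
  i = 0 (even): a_0 · C_{0} = 1 · 1 = 1
  i = 1 (odd): ∫ x^1 ρ_sc = 0 (vanishes)
  i = 2 (even): a_2 · C_{1} = 3 · 1 = 3
  i = 4 (even): a_4 · C_{2} = -2 · 2 = -4

Summing the contributions: ∫_{−2}^{2} p(x) ρ_sc(x) dx = 1 + 3 + (-4) = 0.


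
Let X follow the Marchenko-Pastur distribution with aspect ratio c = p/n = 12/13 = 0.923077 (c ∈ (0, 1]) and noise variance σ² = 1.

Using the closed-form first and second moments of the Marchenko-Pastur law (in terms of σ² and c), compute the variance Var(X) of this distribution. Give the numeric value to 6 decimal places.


Recall the MP moments m_1 = E[X] = σ² and m_2 = E[X²] = σ⁴ (1 + c).
m_1 = E[X] = σ² = 1, so m_1² = 1.
m_2 = E[X²] = σ⁴ (1 + c) = 1 · (1 + 0.923077) = 1 · 1.923077 = 1.923077.
(Note m_2 − m_1² simplifies to c · σ⁴ = 0.923077 · 1.)

Var(X) = m_2 − m_1² = 1.923077 − 1 = 0.923077.


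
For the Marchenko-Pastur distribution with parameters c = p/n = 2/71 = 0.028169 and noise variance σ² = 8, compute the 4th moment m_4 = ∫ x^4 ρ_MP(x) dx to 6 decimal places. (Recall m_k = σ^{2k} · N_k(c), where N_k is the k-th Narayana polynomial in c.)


E[X⁴] = σ⁸ (1 + 6c + 6c² + c³) (fourth MP moment). With σ² = 8 (so σ⁸ = 4096) and c = 2/71 = 0.028169: E[X⁴] = 4096 · (1 + 6·0.028169 + 6·(0.028169)² + (0.028169)³) = 4096 · 1.173797.

So E[X^4] = 4807.874136.


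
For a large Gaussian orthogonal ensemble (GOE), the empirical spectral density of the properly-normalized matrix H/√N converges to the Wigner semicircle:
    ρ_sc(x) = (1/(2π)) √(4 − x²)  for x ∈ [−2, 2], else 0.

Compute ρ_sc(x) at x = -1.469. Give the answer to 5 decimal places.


ρ_sc(x) = (1/(2π)) √(4 − x²). With x = -1.469:
  4 − x² = 4 − (-1.469)² = 4 − 2.157961 = 1.842039.
  √(4 − x²) = 1.357217.
  1/(2π) = 0.159155.
  ρ_sc(-1.469) = 0.159155 · 1.357217 = 0.216008.

Rounded to 5 decimal places: ρ_sc(-1.469) ≈ 0.21601.


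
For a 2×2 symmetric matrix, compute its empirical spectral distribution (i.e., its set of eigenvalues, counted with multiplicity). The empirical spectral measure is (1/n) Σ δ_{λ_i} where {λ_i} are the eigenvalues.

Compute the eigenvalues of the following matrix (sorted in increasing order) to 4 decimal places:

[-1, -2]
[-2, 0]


Since M is real symmetric, both eigenvalues are real; they are the roots of det(λI − M) = λ² − (tr M) λ + det M.
tr M = -1 + 0 = -1.
det M = (-1)·0 − (-2)² = 0 − 4 = -4.
Characteristic polynomial: λ² + λ − 4 = 0.
Discriminant Δ = (tr M)² − 4·det M = 1 − (-16) = 17; √Δ = 4.123106.
λ = (tr M ± √Δ)/2 = (-1 ± 4.123106)/2, giving (tr M − √Δ)/2 = -2.5616 and (tr M + √Δ)/2 = 1.5616.

Eigenvalues sorted in increasing order: [-2.5616, 1.5616].


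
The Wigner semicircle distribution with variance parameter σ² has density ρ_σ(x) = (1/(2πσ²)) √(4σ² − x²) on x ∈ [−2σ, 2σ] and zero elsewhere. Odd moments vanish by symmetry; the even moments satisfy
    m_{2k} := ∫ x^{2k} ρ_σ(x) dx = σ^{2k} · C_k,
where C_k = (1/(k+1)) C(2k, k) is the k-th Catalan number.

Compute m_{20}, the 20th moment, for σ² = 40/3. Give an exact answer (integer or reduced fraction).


By the scaled semicircle moment identity, m_{2k} = σ^{2k} · C_k with k = 10.
C_10 = (1/(k+1)) · C(2k, k) = (1/11) · C(20, 10) = (1/11) · 184756 = 16796.
σ^{2k} = (σ²)^k = (40/3)^10 = 10485760000000000/59049.

Therefore m_{20} = σ^{20} · C_10 = (10485760000000000/59049) · 16796 = 176118824960000000000/59049.


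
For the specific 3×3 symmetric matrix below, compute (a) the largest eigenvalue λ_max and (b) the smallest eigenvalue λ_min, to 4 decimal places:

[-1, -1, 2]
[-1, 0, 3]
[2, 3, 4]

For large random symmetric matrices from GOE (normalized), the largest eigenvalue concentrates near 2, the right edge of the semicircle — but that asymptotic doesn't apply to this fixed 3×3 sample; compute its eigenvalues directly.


Since M is real symmetric, all three eigenvalues are real; they are the roots of det(λI − M) = λ³ − (tr M) λ² + s λ − det M, where s is the sum of the principal 2×2 minors.
tr M = -1 + 0 + 4 = 3.
s = ((-1)·0 − (-1)²) + ((-1)·4 − 2²) + (0·4 − 3²) = -1 + (-8) + (-9) = -18.
det M (expand along row 1) = (-1)·(-9) − (-1)·(-10) + 2·(-3) = -7.
Characteristic polynomial: λ³ − 3λ² − 18λ + 7 = 0.
Substitute λ = y + (tr M)/3 = y + 1.000000 to remove the quadratic term: y³ + p·y + q = 0 with p = s − (tr M)²/3 = -21.000000 and q = −2(tr M)³/27 + (tr M)·s/3 − det M = -13.000000.
Three real roots ⇒ use the trigonometric (Viète) form: r = 2√(−p/3) = 5.291503, φ = arccos(3q/(p·r)) = arccos(0.350967) = 1.212193 rad.
y_k = r·cos(φ/3 − 2πk/3) for k = 0, 1, 2 gives y = 4.865382, -0.631012, -4.234370.
λ_k = y_k + 1.000000 gives λ = 5.8654, 0.3690, -3.2344 (check: the sum is 3.0000 = tr M).

Hence λ_max = 5.8654 and λ_min = -3.2344.
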